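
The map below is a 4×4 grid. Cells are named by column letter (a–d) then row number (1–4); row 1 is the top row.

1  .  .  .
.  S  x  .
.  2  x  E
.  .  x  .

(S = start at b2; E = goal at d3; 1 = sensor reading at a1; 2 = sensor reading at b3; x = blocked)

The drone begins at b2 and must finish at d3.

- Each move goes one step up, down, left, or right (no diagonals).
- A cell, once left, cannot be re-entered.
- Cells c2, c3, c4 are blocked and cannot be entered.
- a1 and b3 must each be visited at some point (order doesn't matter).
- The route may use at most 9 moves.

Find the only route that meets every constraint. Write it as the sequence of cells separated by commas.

b2, b3, a3, a2, a1, b1, c1, d1, d2, d3

The budget equals the shortest possible length, so every move has to be on a shortest route through the required cells.
Route from b2: down 1 to b3, left 1 to a3, up 2 to a1, right 3 to d1, down 2 to d3 — 9 moves in all.
Check: all required cells visited; 9 ≤ 9 moves.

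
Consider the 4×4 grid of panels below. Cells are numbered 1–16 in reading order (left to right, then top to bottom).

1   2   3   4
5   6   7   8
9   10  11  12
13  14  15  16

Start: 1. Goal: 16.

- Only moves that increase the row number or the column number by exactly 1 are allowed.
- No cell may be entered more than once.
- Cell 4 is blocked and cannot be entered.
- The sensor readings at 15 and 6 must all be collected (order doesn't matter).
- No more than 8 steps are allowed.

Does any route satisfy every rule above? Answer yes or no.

yes

One route that works: 1 → 5 → 6 → 10 → 14 → 15 → 16.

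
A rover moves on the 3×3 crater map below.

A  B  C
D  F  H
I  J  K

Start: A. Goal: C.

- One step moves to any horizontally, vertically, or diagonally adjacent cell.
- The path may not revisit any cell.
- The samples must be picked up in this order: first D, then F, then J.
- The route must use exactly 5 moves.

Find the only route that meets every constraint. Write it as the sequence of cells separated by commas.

A, D, F, J, H, C

The waypoints must appear in the order D, F, J, with no cell reused.
Route from A: down 1 to D, right 1 to F, down 1 to J, up-right 1 to H, up 1 to C — 5 moves in all.
Check: order respected (D at step 1, F at step 2, J at step 3); 5 moves as required.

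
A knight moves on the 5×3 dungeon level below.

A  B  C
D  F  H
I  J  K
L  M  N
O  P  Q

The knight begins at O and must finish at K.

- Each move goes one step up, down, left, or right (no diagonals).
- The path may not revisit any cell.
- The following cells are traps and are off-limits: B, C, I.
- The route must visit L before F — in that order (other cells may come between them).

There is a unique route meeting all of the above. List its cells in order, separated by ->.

The waypoints must appear in the order L, F, with no cell reused.
Route from O: up to L, right to M, 2× up (reaching F), right to H, down to K — 6 moves in all.
Check: order respected (L at step 1, F at step 4).

O -> L -> M -> J -> F -> H -> K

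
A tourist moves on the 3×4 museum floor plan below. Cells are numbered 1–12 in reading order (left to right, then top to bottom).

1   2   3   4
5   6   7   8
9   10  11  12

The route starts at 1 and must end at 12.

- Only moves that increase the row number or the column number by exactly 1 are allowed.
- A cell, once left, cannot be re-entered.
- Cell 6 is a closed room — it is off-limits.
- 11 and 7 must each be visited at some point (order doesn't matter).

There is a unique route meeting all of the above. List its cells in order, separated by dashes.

1 - 2 - 3 - 7 - 11 - 12

Moves only go right or down, so the column and row indices never decrease.
Route from 1: right 2 to 3, down 2 to 11, right 1 to 12 — 5 moves in all.
Check: all required cells visited.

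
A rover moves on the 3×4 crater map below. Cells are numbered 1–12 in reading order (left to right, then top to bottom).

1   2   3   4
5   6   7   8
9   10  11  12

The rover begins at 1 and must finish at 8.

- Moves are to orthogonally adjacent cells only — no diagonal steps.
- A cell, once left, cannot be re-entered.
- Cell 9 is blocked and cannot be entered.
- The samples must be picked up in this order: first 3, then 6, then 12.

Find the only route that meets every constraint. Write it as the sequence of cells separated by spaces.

The waypoints must appear in the order 3, 6, 12, with no cell reused.
Route from 1: right 2 to 3, down 1 to 7, left 1 to 6, down 1 to 10, right 2 to 12, up 1 to 8 — 8 moves in all.
Check: order respected (3 at step 2, 6 at step 4, 12 at step 7).

1 2 3 7 6 10 11 12 8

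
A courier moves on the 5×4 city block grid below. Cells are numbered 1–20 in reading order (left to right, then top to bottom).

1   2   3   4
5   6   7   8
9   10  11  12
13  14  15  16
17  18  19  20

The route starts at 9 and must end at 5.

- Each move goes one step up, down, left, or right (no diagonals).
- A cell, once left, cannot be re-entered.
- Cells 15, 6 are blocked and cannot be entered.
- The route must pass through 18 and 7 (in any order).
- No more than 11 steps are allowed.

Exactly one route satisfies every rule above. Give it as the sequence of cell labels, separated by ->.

The 11-move cap with required stops at 18, 7 leaves no slack for detours.
Route from 9: down 2 to 17, right 1 to 18, up 2 to 10, right 1 to 11, up 2 to 3, left 2 to 1, down 1 to 5 — 11 moves in all.
Check: all required cells visited; 11 ≤ 11 moves.

9 -> 13 -> 17 -> 18 -> 14 -> 10 -> 11 -> 7 -> 3 -> 2 -> 1 -> 5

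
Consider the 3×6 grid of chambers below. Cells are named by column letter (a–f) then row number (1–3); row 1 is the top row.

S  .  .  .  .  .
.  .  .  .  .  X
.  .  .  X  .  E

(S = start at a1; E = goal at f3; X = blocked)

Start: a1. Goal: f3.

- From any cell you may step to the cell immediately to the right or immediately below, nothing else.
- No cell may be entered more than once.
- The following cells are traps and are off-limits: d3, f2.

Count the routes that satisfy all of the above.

5

A right/down-only route from a1 to f3 makes exactly 2 down-moves and 5 right-moves in some order.
With no other constraints that would be C(7,2) = 21 routes.
Subtract routes through each blocked cell (inclusion–exclusion for overlaps): − through f2: 6 − through d3: 10 → 5.
That gives 5 routes.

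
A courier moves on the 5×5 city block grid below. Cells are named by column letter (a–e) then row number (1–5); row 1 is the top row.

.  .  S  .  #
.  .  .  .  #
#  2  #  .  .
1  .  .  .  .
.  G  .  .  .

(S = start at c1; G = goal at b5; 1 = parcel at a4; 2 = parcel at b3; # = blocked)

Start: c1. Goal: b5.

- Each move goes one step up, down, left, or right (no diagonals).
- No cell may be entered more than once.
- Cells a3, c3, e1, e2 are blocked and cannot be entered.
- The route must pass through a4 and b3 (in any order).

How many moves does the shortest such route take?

Any route passes through a4 and b3 in some order between c1 and b5. Summing Manhattan distances along each leg and taking the cheapest ordering (c1 → b3 → a4 → b5) gives a lower bound of 3 + 2 + 2 = 7 moves.
A route of 7 moves achieves this: c1 → c2 → b2 → b3 → b4 → a4 → a5 → b5.
Since 7 matches the lower bound, it is optimal.

7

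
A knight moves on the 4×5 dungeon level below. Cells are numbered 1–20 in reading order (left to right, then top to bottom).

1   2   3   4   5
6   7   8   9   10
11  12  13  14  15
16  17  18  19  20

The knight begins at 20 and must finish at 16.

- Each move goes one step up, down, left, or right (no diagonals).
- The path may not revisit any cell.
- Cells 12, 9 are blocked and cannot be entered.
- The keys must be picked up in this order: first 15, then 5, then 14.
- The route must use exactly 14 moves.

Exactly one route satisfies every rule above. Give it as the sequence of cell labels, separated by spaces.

The waypoints must appear in the order 15, 5, 14, with no cell reused.
Route from 20: up 3 to 5, left 3 to 2, down 1 to 7, right 1 to 8, down 1 to 13, right 1 to 14, down 1 to 19, left 3 to 16 — 14 moves in all.
Check: order respected (15 at step 1, 5 at step 3, 14 at step 10); 14 moves as required.

20 15 10 5 4 3 2 7 8 13 14 19 18 17 16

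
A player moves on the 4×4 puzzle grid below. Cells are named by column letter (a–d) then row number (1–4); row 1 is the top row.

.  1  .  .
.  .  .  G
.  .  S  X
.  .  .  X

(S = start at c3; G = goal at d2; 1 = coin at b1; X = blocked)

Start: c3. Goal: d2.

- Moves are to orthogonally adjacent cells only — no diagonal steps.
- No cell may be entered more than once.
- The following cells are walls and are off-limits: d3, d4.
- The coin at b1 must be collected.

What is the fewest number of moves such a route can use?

6

Any route passes through b1 somewhere between c3 and d2. Summing Manhattan distances along the two legs (c3 → b1 → d2) gives a lower bound of 3 + 3 = 6 moves.
A route of 6 moves achieves this: c3 → c2 → b2 → b1 → c1 → d1 → d2.
Since 6 matches the lower bound, it is optimal.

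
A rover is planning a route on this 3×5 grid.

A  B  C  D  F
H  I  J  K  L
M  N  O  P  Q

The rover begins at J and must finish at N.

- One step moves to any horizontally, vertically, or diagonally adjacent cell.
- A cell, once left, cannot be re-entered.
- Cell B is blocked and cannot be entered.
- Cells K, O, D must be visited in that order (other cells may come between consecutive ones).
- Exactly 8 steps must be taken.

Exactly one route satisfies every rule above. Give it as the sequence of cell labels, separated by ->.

The waypoints must appear in the order K, O, D, with no cell reused.
Route from J: right to K, down-left to O, right to P, up-right to L, up-left to D, left to C, down-left to I, down to N — 8 moves in all.
Check: order respected (K at step 1, O at step 2, D at step 5); 8 moves as required.

J -> K -> O -> P -> L -> D -> C -> I -> N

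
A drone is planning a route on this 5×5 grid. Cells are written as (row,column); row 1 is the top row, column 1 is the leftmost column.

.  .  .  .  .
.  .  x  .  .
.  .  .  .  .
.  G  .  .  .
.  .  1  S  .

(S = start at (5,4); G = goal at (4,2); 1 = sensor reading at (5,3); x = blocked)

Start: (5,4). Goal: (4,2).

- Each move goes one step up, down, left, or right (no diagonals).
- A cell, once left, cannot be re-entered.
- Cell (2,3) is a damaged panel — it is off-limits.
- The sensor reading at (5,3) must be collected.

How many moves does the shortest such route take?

3

Any route passes through (5,3) somewhere between (5,4) and (4,2). Summing Manhattan distances along the two legs ((5,4) → (5,3) → (4,2)) gives a lower bound of 1 + 2 = 3 moves.
A route of 3 moves achieves this: (5,4) → (5,3) → (4,3) → (4,2).
Since 3 matches the lower bound, it is optimal.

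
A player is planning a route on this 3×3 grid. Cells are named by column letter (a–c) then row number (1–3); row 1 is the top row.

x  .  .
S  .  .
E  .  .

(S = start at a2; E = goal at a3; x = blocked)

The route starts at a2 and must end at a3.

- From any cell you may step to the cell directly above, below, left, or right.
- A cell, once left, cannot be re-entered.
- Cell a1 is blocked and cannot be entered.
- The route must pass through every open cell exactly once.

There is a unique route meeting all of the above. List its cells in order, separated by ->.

Need to visit all 8 open cells exactly once, starting at a2 and ending at a3.
Route from a2: right 1 to b2, up 1 to b1, right 1 to c1, down 2 to c3, left 2 to a3 — 7 moves in all.
Check: all 8 open cells covered.

a2 -> b2 -> b1 -> c1 -> c2 -> c3 -> b3 -> a3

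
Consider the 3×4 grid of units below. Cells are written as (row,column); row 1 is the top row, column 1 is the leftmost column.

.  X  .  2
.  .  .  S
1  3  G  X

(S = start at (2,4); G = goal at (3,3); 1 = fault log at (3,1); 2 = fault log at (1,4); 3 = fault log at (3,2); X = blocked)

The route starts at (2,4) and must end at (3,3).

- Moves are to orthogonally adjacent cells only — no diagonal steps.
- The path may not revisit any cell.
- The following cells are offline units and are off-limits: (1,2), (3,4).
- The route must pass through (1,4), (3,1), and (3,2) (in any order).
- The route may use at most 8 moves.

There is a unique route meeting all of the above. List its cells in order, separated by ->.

The budget equals the shortest possible length, so every move has to be on a shortest route through the required cells.
Route from (2,4): up to (1,4), left to (1,3), down to (2,3), 2× left (reaching (2,1)), down to (3,1), 2× right (reaching (3,3)) — 8 moves in all.
Check: all required cells visited; 8 ≤ 8 moves.

(2,4) -> (1,4) -> (1,3) -> (2,3) -> (2,2) -> (2,1) -> (3,1) -> (3,2) -> (3,3)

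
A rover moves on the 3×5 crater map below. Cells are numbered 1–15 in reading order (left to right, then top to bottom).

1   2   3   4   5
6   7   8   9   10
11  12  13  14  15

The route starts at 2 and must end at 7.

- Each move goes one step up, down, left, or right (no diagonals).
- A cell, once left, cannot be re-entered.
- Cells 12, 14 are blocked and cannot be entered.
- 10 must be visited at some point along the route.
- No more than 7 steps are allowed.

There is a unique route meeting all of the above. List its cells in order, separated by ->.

2 -> 3 -> 4 -> 5 -> 10 -> 9 -> 8 -> 7

Any route must reach 10 and still end at 7 within 7 moves, so the order of the required stops is forced.
Route from 2: 3× right (reaching 5), down to 10, 3× left (reaching 7) — 7 moves in all.
Check: all required cells visited; 7 ≤ 7 moves.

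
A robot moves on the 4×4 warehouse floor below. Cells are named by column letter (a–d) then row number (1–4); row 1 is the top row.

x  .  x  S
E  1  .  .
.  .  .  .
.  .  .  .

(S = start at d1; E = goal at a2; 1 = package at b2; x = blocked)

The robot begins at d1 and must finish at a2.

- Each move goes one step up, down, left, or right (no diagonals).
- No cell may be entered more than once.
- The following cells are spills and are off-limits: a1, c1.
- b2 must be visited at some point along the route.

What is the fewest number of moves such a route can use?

Any route passes through b2 somewhere between d1 and a2. Summing Manhattan distances along the two legs (d1 → b2 → a2) gives a lower bound of 3 + 1 = 4 moves.
A route of 4 moves achieves this: d1 → d2 → c2 → b2 → a2.
Since 4 matches the lower bound, it is optimal.

4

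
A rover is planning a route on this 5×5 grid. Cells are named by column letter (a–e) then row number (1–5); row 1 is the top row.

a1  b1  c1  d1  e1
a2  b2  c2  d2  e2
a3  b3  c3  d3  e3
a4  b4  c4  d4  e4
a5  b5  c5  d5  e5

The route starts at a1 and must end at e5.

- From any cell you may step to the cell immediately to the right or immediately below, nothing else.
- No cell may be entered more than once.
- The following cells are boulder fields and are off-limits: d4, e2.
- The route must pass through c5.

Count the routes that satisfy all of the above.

A right/down-only route from a1 to e5 makes exactly 4 down-moves and 4 right-moves in some order.
With no other constraints that would be C(8,4) = 70 routes.
Split at c5 and multiply the segment counts (each segment already excludes blocked cells): a1→c5: 15; c5→e5: 1; product = 15.
That gives 15 routes.

15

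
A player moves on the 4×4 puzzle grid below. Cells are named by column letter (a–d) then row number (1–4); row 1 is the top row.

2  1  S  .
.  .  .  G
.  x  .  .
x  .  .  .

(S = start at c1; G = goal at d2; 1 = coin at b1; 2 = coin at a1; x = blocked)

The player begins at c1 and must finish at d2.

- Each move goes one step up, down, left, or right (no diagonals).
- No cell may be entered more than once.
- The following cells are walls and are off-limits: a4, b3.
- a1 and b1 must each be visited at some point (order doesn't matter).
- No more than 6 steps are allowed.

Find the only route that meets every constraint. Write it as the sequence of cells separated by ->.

c1 -> b1 -> a1 -> a2 -> b2 -> c2 -> d2

Any route must reach a1 and b1 and still end at d2 within 6 moves, so the order of the required stops is forced.
Route from c1: left 2 to a1, down 1 to a2, right 3 to d2 — 6 moves in all.
Check: all required cells visited; 6 ≤ 6 moves.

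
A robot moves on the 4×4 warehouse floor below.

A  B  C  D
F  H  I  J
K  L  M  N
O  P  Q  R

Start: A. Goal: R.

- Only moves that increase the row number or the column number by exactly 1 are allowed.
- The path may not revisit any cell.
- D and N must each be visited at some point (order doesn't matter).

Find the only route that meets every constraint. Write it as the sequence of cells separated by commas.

Moves only go right or down, so the column and row indices never decrease.
Route from A: right 3 to D, down 3 to R — 6 moves in all.
Check: all required cells visited.

A, B, C, D, J, N, R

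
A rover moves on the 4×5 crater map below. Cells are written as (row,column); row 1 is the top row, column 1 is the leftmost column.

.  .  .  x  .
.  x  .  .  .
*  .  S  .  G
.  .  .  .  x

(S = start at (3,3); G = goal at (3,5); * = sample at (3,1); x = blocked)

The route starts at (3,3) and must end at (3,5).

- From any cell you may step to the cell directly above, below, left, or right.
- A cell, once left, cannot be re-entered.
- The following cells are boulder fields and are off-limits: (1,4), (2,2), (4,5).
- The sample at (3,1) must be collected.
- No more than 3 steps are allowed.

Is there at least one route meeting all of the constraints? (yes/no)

no

Even ignoring the no-revisit rule, getting from (3,3) to (3,5) via (3,1) needs at least 2 + 4 = 6 moves (Manhattan distance per leg), which exceeds the 3-move limit.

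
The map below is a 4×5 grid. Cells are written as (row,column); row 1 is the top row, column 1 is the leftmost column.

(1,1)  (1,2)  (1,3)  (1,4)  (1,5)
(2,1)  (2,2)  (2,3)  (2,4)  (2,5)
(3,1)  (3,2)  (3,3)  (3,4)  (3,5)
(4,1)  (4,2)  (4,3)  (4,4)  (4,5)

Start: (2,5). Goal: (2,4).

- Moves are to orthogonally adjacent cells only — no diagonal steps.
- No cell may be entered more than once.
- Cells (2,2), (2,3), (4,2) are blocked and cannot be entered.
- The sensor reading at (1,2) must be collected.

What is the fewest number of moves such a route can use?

11

Any route passes through (1,2) somewhere between (2,5) and (2,4). Summing Manhattan distances along the two legs ((2,5) → (1,2) → (2,4)) gives a lower bound of 4 + 3 = 7 moves.
The shortest route satisfying every rule uses 11 moves: (2,5) → (1,5) → (1,4) → (1,3) → (1,2) → (1,1) → (2,1) → (3,1) → (3,2) → (3,3) → (3,4) → (2,4).
The bound of 7 isn't tight here; checking systematically, no route of length 7 through 10 satisfies every constraint (on a 4-connected grid the length of any start-to-goal walk has the same parity as the Manhattan bound, so only lengths 7, 9, 11, … need checking), so 11 is the minimum.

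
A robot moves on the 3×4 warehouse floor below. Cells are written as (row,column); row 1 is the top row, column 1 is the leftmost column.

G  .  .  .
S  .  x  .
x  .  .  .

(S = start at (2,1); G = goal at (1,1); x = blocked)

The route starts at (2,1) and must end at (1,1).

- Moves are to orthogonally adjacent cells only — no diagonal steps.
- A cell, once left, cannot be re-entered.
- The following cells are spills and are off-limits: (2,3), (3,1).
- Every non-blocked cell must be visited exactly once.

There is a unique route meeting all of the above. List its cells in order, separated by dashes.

(2,1) - (2,2) - (3,2) - (3,3) - (3,4) - (2,4) - (1,4) - (1,3) - (1,2) - (1,1)

Need to visit all 10 open cells exactly once, starting at (2,1) and ending at (1,1).
Cell (3,3) has only two open neighbours ((3,2) and (3,4)), so the path must pass straight through it: one of those is the cell it's entered from and the other is where it exits.
Route from (2,1): right 1 to (2,2), down 1 to (3,2), right 2 to (3,4), up 2 to (1,4), left 3 to (1,1) — 9 moves in all.
Check: all 10 open cells covered.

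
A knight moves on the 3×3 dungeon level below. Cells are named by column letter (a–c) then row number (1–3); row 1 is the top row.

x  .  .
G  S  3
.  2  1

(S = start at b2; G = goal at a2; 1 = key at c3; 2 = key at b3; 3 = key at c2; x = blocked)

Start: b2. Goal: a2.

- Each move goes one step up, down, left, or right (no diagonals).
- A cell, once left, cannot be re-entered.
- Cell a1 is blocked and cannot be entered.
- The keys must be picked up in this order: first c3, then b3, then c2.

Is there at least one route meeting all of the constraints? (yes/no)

no

Ignoring the required order, 2 revisit-free routes from b2 to a2 pass through all of c3, b3, and c2; the waypoint orders that occur are c2 → c3 → b3 (2) — never c3 → b3 → c2.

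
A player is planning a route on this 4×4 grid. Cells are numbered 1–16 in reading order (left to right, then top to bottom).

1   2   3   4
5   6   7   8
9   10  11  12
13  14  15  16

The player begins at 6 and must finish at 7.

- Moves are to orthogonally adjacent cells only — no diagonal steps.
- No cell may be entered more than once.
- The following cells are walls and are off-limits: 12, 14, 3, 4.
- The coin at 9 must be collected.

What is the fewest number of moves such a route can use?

Any route passes through 9 somewhere between 6 and 7. Summing Manhattan distances along the two legs (6 → 9 → 7) gives a lower bound of 2 + 3 = 5 moves.
A route of 5 moves achieves this: 6 → 5 → 9 → 10 → 11 → 7.
Since 5 matches the lower bound, it is optimal.

5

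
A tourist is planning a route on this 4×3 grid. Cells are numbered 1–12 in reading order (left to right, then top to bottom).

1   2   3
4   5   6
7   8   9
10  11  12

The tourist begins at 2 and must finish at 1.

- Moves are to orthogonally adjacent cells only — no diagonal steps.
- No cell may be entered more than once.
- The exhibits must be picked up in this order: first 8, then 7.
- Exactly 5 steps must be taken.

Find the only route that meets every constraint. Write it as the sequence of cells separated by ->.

2 -> 5 -> 8 -> 7 -> 4 -> 1

The waypoints must appear in the order 8, 7, with no cell reused.
Route from 2: 2× down (reaching 8), left to 7, 2× up (reaching 1) — 5 moves in all.
Check: order respected (8 at step 2, 7 at step 3); 5 moves as required.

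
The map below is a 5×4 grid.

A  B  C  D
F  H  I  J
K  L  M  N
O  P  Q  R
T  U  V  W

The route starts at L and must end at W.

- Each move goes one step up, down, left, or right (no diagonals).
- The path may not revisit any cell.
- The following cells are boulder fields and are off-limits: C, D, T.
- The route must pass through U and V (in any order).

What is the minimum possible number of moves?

4

Any route passes through U and V in some order between L and W. Summing Manhattan distances along each leg and taking the cheapest ordering (L → U → V → W) gives a lower bound of 2 + 1 + 1 = 4 moves.
A route of 4 moves achieves this: L → P → U → V → W.
Since 4 matches the lower bound, it is optimal.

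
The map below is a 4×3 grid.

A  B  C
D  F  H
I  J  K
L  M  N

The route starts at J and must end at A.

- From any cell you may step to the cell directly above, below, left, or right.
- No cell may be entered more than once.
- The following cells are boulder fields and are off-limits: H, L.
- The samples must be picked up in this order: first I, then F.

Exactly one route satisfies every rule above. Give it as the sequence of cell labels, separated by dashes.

The waypoints must appear in the order I, F, with no cell reused.
Route from J: left to I, up to D, right to F, up to B, left to A — 5 moves in all.
Check: order respected (I at step 1, F at step 3).

J - I - D - F - B - A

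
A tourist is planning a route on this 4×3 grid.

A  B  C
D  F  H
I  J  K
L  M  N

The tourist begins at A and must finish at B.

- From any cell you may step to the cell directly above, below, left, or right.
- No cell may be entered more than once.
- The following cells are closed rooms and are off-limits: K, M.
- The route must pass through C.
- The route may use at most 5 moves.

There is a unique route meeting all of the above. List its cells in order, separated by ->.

Any route must reach C and still end at B within 5 moves, so the order of the required stops is forced.
Route from A: down 1 to D, right 2 to H, up 1 to C, left 1 to B — 5 moves in all.
Check: all required cells visited; 5 ≤ 5 moves.

A -> D -> F -> H -> C -> B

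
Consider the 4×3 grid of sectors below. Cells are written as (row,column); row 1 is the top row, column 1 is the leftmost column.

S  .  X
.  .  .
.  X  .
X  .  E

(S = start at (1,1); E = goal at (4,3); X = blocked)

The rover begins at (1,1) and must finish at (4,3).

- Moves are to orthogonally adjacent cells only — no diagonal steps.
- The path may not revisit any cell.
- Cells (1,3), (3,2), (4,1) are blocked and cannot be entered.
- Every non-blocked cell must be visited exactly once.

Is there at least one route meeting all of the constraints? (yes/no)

Cell (3,1) has only one open neighbour but is neither the start nor the goal, so a Hamiltonian route would have to both enter and leave it through the same neighbour — impossible without revisiting.

no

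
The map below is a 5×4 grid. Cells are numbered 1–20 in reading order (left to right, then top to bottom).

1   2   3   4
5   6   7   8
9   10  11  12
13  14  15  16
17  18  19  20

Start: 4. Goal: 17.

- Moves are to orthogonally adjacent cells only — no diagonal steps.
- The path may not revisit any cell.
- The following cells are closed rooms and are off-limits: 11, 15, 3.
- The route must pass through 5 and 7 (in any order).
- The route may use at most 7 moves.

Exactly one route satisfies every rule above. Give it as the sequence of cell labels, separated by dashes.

Any route must reach 5 and 7 and still end at 17 within 7 moves, so the order of the required stops is forced.
Route from 4: down to 8, 3× left (reaching 5), 3× down (reaching 17) — 7 moves in all.
Check: all required cells visited; 7 ≤ 7 moves.

4 - 8 - 7 - 6 - 5 - 9 - 13 - 17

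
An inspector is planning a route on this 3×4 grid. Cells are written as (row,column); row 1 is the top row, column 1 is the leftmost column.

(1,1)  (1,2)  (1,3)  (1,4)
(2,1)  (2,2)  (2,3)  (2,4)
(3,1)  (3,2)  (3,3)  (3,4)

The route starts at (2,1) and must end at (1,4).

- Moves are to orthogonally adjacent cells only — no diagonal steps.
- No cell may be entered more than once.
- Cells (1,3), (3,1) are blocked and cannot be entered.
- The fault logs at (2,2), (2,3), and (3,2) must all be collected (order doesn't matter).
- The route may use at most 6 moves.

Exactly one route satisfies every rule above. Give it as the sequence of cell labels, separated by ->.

The budget equals the shortest possible length, so every move has to be on a shortest route through the required cells.
Route from (2,1): right 1 to (2,2), down 1 to (3,2), right 1 to (3,3), up 1 to (2,3), right 1 to (2,4), up 1 to (1,4) — 6 moves in all.
Check: all required cells visited; 6 ≤ 6 moves.

(2,1) -> (2,2) -> (3,2) -> (3,3) -> (2,3) -> (2,4) -> (1,4)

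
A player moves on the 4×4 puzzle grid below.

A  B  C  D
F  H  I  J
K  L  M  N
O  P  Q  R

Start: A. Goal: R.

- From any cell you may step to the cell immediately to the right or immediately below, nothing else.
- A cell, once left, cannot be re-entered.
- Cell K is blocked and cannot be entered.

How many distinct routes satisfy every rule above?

A right/down-only route from A to R makes exactly 3 down-moves and 3 right-moves in some order.
With no other constraints that would be C(6,3) = 20 routes.
Subtract routes through each blocked cell (inclusion–exclusion for overlaps): − through K: 4 → 16.
That gives 16 routes.

16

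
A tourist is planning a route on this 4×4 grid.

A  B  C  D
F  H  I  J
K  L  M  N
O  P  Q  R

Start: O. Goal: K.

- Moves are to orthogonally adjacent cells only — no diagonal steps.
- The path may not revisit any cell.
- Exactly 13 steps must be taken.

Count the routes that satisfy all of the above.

24

Need simple routes of exactly 13 moves from O to K (Manhattan distance 1, so 6 moves are spent on a detour and 6 undoing it).
Branch systematically from the start, pruning whenever the remaining move budget drops below the Manhattan distance to K or differs from it in parity. Every completion starts via P: 24 (no valid completion starts via K).
That gives 24 routes.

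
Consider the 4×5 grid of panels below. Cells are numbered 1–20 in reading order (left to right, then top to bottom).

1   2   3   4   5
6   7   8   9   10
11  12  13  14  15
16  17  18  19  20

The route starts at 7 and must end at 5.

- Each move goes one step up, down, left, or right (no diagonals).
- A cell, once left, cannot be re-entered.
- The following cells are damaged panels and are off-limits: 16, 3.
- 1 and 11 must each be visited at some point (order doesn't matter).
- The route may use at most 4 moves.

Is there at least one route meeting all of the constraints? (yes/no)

Even ignoring the no-revisit rule, getting from 7 to 5, taking the cheapest ordering 7 → 1 → 11 → 5 needs at least 2 + 2 + 6 = 10 moves (Manhattan distance per leg), which exceeds the 4-move limit.

no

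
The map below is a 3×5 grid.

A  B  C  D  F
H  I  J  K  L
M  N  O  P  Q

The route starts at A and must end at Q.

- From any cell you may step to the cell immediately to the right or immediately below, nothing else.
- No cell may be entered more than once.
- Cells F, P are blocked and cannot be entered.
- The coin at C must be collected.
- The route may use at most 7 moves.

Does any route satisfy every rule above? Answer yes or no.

One route that works: A → B → C → J → K → L → Q.

yes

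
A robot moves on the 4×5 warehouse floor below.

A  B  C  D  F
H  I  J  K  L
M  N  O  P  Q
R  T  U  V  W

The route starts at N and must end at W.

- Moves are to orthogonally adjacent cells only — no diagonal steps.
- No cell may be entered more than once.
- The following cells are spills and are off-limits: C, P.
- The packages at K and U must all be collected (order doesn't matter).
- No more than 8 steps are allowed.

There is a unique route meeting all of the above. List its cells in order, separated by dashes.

The 8-move cap with required stops at K, U leaves no slack for detours.
Route from N: down 1 to T, right 1 to U, up 2 to J, right 2 to L, down 2 to W — 8 moves in all.
Check: all required cells visited; 8 ≤ 8 moves.

N - T - U - O - J - K - L - Q - W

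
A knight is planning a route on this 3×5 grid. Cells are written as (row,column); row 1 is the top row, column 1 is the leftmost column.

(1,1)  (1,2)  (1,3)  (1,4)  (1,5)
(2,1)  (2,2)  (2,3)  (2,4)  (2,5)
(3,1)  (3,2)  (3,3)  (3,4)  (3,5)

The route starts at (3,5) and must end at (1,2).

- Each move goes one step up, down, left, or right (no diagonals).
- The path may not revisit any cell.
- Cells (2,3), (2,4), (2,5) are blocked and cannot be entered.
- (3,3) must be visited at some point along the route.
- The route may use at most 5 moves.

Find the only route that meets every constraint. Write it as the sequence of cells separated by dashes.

(3,5) - (3,4) - (3,3) - (3,2) - (2,2) - (1,2)

The budget equals the shortest possible length, so every move has to be on a shortest route through the required cells.
Route from (3,5): left 3 to (3,2), up 2 to (1,2) — 5 moves in all.
Check: all required cells visited; 5 ≤ 5 moves.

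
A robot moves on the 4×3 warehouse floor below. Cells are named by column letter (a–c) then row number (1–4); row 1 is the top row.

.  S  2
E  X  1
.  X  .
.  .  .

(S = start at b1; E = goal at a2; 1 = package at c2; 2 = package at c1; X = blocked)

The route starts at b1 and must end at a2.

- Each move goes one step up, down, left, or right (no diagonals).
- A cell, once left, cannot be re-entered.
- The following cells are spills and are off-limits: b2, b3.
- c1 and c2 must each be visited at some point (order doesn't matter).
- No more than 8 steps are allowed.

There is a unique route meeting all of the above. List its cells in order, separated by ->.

b1 -> c1 -> c2 -> c3 -> c4 -> b4 -> a4 -> a3 -> a2

Any route must reach c1 and c2 and still end at a2 within 8 moves, so the order of the required stops is forced.
Route from b1: right 1 to c1, down 3 to c4, left 2 to a4, up 2 to a2 — 8 moves in all.
Check: all required cells visited; 8 ≤ 8 moves.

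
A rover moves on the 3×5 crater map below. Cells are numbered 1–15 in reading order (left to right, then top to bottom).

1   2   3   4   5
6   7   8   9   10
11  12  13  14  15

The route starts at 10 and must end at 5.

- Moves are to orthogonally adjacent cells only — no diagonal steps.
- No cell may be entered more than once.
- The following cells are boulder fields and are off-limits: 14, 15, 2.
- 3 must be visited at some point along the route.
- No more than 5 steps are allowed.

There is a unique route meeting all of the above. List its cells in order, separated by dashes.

The budget equals the shortest possible length, so every move has to be on a shortest route through the required cells.
Route from 10: 2× left (reaching 8), up to 3, 2× right (reaching 5) — 5 moves in all.
Check: all required cells visited; 5 ≤ 5 moves.

10 - 9 - 8 - 3 - 4 - 5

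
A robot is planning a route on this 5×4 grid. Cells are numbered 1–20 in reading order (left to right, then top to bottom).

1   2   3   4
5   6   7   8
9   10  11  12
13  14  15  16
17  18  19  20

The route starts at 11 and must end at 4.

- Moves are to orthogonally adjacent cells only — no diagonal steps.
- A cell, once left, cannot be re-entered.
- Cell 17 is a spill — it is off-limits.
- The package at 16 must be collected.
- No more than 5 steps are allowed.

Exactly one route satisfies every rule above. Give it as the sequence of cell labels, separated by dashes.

11 - 15 - 16 - 12 - 8 - 4

The budget equals the shortest possible length, so every move has to be on a shortest route through the required cells.
Route from 11: down 1 to 15, right 1 to 16, up 3 to 4 — 5 moves in all.
Check: all required cells visited; 5 ≤ 5 moves.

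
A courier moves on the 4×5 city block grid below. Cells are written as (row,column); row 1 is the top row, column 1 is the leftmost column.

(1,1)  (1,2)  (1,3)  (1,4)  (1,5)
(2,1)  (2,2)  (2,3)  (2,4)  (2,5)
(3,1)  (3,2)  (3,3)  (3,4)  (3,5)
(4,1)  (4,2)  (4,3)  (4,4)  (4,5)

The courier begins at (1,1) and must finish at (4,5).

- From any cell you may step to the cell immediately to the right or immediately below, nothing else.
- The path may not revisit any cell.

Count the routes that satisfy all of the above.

A right/down-only route from (1,1) to (4,5) makes exactly 3 down-moves and 4 right-moves in some order.
With no other constraints that would be C(7,3) = 35 routes.
That gives 35 routes.

35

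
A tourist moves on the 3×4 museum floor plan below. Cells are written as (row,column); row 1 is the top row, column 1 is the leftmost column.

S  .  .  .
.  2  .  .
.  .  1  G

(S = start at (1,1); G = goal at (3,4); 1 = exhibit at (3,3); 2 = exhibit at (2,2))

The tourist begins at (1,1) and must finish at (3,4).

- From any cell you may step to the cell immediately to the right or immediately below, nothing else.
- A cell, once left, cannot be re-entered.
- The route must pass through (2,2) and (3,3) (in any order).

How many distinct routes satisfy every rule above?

4

A right/down-only route from (1,1) to (3,4) makes exactly 2 down-moves and 3 right-moves in some order.
With no other constraints that would be C(5,2) = 10 routes.
A monotone route can only reach the required cells in the order (2,2), (3,3), so split there and multiply the segment counts: (1,1)→(2,2): 2; (2,2)→(3,3): 2; (3,3)→(3,4): 1; product = 4.
That gives 4 routes.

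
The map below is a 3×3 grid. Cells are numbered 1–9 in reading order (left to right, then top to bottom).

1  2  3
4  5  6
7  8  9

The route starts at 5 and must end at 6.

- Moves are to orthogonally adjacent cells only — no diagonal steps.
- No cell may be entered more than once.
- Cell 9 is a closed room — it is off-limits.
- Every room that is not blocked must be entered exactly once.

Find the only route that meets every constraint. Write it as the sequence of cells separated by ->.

5 -> 8 -> 7 -> 4 -> 1 -> 2 -> 3 -> 6

Need to visit all 8 open cells exactly once, starting at 5 and ending at 6.
Route from 5: down to 8, left to 7, 2× up (reaching 1), 2× right (reaching 3), down to 6 — 7 moves in all.
Check: all 8 open cells covered.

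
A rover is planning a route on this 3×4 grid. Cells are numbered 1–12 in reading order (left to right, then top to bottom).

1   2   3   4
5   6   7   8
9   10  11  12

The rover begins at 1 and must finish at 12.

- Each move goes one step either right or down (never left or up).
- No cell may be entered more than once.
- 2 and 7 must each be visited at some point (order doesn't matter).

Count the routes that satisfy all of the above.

A right/down-only route from 1 to 12 makes exactly 2 down-moves and 3 right-moves in some order.
With no other constraints that would be C(5,2) = 10 routes.
A monotone route can only reach the required cells in the order 2, 7, so split there and multiply the segment counts: 1→2: 1; 2→7: 2; 7→12: 2; product = 4.
That gives 4 routes.

4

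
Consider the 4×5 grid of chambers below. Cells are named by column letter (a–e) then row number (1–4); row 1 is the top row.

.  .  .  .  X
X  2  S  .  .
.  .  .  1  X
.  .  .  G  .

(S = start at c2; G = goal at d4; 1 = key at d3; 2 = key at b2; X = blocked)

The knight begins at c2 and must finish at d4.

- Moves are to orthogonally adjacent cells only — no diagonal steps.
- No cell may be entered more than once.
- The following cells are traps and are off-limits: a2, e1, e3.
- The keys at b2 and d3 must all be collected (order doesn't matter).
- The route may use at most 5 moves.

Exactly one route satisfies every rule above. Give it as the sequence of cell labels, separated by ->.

c2 -> b2 -> b3 -> c3 -> d3 -> d4

The 5-move cap with required stops at b2, d3 leaves no slack for detours.
Route from c2: left to b2, down to b3, 2× right (reaching d3), down to d4 — 5 moves in all.
Check: all required cells visited; 5 ≤ 5 moves.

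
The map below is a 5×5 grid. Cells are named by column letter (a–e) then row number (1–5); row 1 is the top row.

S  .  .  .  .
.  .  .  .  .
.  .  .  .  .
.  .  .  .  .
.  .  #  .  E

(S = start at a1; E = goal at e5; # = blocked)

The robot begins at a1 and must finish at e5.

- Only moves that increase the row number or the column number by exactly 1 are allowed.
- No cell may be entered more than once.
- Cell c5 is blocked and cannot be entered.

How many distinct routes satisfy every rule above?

55

A right/down-only route from a1 to e5 makes exactly 4 down-moves and 4 right-moves in some order.
With no other constraints that would be C(8,4) = 70 routes.
Subtract routes through each blocked cell (inclusion–exclusion for overlaps): − through c5: 15 → 55.
That gives 55 routes.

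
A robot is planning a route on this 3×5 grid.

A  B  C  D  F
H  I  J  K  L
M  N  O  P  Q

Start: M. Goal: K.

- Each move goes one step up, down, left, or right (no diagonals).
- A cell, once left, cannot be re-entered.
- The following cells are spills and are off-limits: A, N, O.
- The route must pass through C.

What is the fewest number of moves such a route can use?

Any route passes through C somewhere between M and K. Summing Manhattan distances along the two legs (M → C → K) gives a lower bound of 4 + 2 = 6 moves.
A route of 6 moves achieves this: M → H → I → B → C → J → K.
Since 6 matches the lower bound, it is optimal.

6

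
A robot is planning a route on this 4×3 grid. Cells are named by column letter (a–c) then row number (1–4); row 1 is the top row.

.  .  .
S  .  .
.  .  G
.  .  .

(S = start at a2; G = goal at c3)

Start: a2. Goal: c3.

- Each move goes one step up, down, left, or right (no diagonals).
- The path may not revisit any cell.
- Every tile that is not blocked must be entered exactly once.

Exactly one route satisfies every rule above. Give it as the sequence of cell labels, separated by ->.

Need to visit all 12 open cells exactly once, starting at a2 and ending at c3.
Cell c1 has only two open neighbours (c2 and b1), so the path must pass straight through it: one of those is the cell it's entered from and the other is where it exits.
Route from a2: up 1 to a1, right 2 to c1, down 1 to c2, left 1 to b2, down 1 to b3, left 1 to a3, down 1 to a4, right 2 to c4, up 1 to c3 — 11 moves in all.
Check: all 12 open cells covered.

a2 -> a1 -> b1 -> c1 -> c2 -> b2 -> b3 -> a3 -> a4 -> b4 -> c4 -> c3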